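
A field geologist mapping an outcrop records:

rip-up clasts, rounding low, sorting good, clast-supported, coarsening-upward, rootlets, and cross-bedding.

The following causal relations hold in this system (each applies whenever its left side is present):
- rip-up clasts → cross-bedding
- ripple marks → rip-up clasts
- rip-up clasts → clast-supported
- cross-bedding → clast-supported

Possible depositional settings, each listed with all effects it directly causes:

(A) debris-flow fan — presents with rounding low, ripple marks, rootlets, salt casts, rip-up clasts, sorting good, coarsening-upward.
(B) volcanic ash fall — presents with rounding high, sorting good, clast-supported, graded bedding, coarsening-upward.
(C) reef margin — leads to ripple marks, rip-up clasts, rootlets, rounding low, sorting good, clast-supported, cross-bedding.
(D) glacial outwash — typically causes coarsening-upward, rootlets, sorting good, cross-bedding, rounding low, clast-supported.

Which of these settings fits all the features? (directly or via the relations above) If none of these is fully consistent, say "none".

Per-candidate check:
(A) debris-flow fan — rip-up clasts match; rounding low match; sorting good match; clast-supported match (through rip-up clasts → clast-supported); coarsening-upward match; rootlets match; cross-bedding match (through rip-up clasts → cross-bedding)
(B) volcanic ash fall — rip-up clasts miss; rounding low miss; sorting good match; clast-supported match; coarsening-upward match; rootlets miss; cross-bedding miss
(C) reef margin — does not account for coarsening-upward
(D) glacial outwash — rip-up clasts miss; rounding low match; sorting good match; clast-supported match; coarsening-upward match; rootlets match; cross-bedding match
(A) is the only candidate with no mismatches.

A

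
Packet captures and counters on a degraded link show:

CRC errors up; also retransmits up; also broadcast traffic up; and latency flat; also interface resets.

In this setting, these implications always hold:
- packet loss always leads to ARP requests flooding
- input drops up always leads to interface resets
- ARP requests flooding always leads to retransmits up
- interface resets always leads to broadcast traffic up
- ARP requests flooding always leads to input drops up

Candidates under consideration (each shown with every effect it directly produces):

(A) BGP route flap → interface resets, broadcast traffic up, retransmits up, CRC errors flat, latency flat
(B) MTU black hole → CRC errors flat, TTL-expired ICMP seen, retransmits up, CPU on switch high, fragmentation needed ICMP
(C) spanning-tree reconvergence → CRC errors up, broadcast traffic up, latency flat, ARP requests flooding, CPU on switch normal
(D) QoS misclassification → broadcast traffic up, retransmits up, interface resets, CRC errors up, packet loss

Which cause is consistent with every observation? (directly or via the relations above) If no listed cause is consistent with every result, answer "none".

For each candidate, compare predicted effects to what was observed:
(A) BGP route flap — fails on CRC errors up (predicts CRC errors flat, not CRC errors up)
(B) MTU black hole — fails on CRC errors up, broadcast traffic up, latency flat, interface resets (predicts CRC errors flat, not CRC errors up)
(C) spanning-tree reconvergence — CRC errors up match; retransmits up match (via ARP requests flooding → retransmits up); broadcast traffic up match; latency flat match; interface resets match (via ARP requests flooding → input drops up → interface resets)
(D) QoS misclassification — CRC errors up match; retransmits up match; broadcast traffic up match; latency flat miss; interface resets match
(C) alone accounts for all the evidence.

C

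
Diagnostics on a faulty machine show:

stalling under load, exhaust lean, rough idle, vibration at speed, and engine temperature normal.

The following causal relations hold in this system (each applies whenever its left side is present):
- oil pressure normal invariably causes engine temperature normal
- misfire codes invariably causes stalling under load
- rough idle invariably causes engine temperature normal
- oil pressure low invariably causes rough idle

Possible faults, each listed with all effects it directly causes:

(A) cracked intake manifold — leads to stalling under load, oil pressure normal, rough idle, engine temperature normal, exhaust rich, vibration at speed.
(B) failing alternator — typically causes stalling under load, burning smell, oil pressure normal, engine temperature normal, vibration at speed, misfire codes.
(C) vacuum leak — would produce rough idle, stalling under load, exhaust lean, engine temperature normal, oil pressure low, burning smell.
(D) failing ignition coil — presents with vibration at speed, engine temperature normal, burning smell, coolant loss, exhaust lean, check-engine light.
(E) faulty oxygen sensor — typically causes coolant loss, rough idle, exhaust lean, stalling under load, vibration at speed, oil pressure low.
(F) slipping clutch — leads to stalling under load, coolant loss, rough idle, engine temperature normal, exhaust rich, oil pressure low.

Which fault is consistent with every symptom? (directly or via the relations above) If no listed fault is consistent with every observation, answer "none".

For each candidate, compare predicted effects to what was observed:
(A) cracked intake manifold — fails on exhaust lean (predicts exhaust rich, not exhaust lean)
(B) failing alternator — does not account for exhaust lean, rough idle
(C) vacuum leak — stalling under load +; exhaust lean +; rough idle +; vibration at speed -; engine temperature normal +
(D) failing ignition coil — does not account for stalling under load, rough idle
(E) faulty oxygen sensor — stalling under load +; exhaust lean +; rough idle +; vibration at speed +; engine temperature normal + (via rough idle → engine temperature normal)
(F) slipping clutch — stalling under load +; exhaust lean -; rough idle +; vibration at speed -; engine temperature normal +
Only (E) is consistent with every observation.

E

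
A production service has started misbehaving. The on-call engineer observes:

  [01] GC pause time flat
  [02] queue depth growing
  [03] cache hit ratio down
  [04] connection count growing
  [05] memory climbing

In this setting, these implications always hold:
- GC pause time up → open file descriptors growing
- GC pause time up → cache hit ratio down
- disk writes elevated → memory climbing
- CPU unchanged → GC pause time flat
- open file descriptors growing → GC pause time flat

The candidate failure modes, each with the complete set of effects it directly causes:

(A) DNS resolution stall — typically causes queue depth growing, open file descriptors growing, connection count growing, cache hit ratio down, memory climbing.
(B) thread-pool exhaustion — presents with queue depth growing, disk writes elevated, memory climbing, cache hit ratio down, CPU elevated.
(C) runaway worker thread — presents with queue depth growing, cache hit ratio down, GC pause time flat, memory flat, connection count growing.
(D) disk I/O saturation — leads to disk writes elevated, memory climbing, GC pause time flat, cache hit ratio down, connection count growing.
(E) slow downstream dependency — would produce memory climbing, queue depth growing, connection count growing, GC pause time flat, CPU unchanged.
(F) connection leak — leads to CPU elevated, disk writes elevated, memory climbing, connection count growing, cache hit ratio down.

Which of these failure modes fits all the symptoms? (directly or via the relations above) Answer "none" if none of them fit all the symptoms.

Checking each candidate against the observations:
(A) DNS resolution stall — accounts for every observation (GC pause time flat through open file descriptors growing → GC pause time flat)
(B) thread-pool exhaustion — does not account for GC pause time flat, connection count growing
(C) runaway worker thread — GC pause time flat ✓; queue depth growing ✓; cache hit ratio down ✓; connection count growing ✓; memory climbing ✗
(D) disk I/O saturation — does not account for queue depth growing
(E) slow downstream dependency — does not account for cache hit ratio down
(F) connection leak — does not account for GC pause time flat, queue depth growing
Only (A) is consistent with every observation.

A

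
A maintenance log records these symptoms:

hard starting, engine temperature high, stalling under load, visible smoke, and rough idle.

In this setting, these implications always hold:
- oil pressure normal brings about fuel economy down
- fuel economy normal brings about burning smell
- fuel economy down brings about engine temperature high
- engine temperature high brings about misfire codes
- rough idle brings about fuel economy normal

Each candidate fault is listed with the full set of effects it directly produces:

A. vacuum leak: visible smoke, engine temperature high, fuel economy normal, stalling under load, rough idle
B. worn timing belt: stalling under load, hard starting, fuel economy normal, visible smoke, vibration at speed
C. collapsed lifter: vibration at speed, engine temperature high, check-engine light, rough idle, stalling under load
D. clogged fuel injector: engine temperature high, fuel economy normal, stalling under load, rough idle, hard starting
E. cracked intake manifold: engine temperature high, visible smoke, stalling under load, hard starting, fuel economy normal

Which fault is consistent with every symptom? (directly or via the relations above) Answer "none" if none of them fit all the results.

none

Checking each candidate against the observations:
(A) vacuum leak — does not account for hard starting
(B) worn timing belt — hard starting match; engine temperature high miss; stalling under load match; visible smoke match; rough idle miss
(C) collapsed lifter — does not account for hard starting, visible smoke
(D) clogged fuel injector — does not account for visible smoke
(E) cracked intake manifold — does not account for rough idle
Every candidate fails on at least one observation.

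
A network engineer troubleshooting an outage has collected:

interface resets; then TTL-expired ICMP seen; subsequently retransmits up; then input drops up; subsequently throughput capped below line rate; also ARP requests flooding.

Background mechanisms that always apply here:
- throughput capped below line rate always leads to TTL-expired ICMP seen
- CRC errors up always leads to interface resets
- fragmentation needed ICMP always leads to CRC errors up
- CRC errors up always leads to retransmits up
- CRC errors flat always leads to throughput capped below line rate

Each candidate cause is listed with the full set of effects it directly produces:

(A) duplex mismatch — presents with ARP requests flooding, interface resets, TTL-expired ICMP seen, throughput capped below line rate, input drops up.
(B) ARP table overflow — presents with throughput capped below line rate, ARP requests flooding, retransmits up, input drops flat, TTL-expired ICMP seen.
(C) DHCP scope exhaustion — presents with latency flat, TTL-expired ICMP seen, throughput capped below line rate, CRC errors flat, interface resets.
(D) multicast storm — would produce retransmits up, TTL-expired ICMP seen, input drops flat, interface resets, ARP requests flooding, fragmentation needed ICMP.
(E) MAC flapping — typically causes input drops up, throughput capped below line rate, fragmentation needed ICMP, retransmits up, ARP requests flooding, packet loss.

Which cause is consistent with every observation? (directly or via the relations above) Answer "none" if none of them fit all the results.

Checking each candidate against the observations:
(A) duplex mismatch — does not account for retransmits up
(B) ARP table overflow — interface resets miss; TTL-expired ICMP seen match; retransmits up match; input drops up miss; throughput capped below line rate match; ARP requests flooding match
(C) DHCP scope exhaustion — does not account for retransmits up, input drops up, ARP requests flooding
(D) multicast storm — interface resets match; TTL-expired ICMP seen match; retransmits up match; input drops up miss; throughput capped below line rate miss; ARP requests flooding match
(E) MAC flapping — interface resets match (via fragmentation needed ICMP → CRC errors up → interface resets); TTL-expired ICMP seen match (via throughput capped below line rate → TTL-expired ICMP seen); retransmits up match; input drops up match; throughput capped below line rate match; ARP requests flooding match
(E) alone accounts for all the evidence.

E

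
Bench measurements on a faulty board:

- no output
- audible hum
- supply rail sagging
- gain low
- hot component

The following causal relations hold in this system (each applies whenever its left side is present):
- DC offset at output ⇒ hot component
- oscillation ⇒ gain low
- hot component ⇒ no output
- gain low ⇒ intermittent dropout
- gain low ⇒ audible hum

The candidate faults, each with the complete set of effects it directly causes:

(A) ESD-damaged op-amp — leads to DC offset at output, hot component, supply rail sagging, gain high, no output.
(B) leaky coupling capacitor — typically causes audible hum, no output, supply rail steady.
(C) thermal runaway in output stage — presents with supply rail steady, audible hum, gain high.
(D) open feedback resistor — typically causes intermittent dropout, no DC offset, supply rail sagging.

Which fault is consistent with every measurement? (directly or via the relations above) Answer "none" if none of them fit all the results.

For each candidate, compare predicted effects to what was observed:
(A) ESD-damaged op-amp — no output match; audible hum miss; supply rail sagging match; gain low miss; hot component match
(B) leaky coupling capacitor — fails on supply rail sagging, gain low, hot component (predicts supply rail steady, not supply rail sagging)
(C) thermal runaway in output stage — no output miss; audible hum match; supply rail sagging miss; gain low miss; hot component miss
(D) open feedback resistor — does not account for no output, audible hum, gain low, hot component
Every candidate fails on at least one observation.

none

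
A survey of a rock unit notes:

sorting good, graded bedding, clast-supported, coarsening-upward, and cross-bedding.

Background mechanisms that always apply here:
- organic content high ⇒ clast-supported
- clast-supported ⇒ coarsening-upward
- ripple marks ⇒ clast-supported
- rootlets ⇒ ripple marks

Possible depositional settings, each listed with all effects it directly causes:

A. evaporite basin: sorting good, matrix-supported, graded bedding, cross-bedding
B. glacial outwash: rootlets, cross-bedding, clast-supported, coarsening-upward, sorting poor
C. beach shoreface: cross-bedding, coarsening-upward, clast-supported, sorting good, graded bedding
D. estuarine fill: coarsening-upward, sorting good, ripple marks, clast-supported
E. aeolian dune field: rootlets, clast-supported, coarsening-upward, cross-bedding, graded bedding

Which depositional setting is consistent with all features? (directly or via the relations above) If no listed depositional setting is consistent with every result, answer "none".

For each candidate, compare predicted effects to what was observed:
(A) evaporite basin — fails on clast-supported, coarsening-upward (predicts matrix-supported, not clast-supported)
(B) glacial outwash — sorting good miss; graded bedding miss; clast-supported match; coarsening-upward match; cross-bedding match
(C) beach shoreface — sorting good match; graded bedding match; clast-supported match; coarsening-upward match; cross-bedding match
(D) estuarine fill — sorting good match; graded bedding miss; clast-supported match; coarsening-upward match; cross-bedding miss
(E) aeolian dune field — sorting good miss; graded bedding match; clast-supported match; coarsening-upward match; cross-bedding match
(C) alone accounts for all the evidence.

C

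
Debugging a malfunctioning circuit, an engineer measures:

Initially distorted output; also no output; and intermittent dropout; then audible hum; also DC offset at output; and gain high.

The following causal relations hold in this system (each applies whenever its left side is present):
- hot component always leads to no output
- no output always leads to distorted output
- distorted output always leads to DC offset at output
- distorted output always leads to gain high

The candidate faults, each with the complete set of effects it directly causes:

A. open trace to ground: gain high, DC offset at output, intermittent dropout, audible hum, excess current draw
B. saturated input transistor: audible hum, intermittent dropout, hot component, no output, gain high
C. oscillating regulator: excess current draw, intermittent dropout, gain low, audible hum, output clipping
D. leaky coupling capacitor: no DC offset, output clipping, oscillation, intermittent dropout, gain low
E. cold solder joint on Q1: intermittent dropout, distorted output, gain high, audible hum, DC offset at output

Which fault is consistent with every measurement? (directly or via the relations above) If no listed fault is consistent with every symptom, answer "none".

B

Per-candidate check:
(A) open trace to ground — distorted output -; no output -; intermittent dropout +; audible hum +; DC offset at output +; gain high +
(B) saturated input transistor — distorted output + (by no output → distorted output); no output +; intermittent dropout +; audible hum +; DC offset at output + (by no output → distorted output → DC offset at output); gain high +
(C) oscillating regulator — distorted output -; no output -; intermittent dropout +; audible hum +; DC offset at output -; gain high -
(D) leaky coupling capacitor — fails on distorted output, no output, audible hum, DC offset at output, gain high (predicts no DC offset, not DC offset at output; predicts gain low, not gain high)
(E) cold solder joint on Q1 — does not account for no output
(B) is the only candidate with no mismatches.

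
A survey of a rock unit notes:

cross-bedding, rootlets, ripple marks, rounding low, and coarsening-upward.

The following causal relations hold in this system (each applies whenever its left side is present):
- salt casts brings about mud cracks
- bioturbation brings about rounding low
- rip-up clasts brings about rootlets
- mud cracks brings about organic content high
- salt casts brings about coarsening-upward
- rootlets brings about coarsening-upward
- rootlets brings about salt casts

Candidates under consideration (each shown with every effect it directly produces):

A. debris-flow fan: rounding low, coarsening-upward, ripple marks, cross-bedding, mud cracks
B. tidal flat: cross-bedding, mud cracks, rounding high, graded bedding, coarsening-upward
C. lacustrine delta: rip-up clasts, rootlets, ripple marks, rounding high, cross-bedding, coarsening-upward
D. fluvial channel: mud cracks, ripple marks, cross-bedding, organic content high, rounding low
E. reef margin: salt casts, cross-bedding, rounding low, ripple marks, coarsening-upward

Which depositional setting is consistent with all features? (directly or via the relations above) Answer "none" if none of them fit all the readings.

Testing each hypothesis:
(A) debris-flow fan — does not account for rootlets
(B) tidal flat — cross-bedding yes; rootlets NO; ripple marks NO; rounding low NO; coarsening-upward yes
(C) lacustrine delta — cross-bedding yes; rootlets yes; ripple marks yes; rounding low NO; coarsening-upward yes
(D) fluvial channel — does not account for rootlets, coarsening-upward
(E) reef margin — cross-bedding yes; rootlets NO; ripple marks yes; rounding low yes; coarsening-upward yes
No candidate is consistent with all observations.

none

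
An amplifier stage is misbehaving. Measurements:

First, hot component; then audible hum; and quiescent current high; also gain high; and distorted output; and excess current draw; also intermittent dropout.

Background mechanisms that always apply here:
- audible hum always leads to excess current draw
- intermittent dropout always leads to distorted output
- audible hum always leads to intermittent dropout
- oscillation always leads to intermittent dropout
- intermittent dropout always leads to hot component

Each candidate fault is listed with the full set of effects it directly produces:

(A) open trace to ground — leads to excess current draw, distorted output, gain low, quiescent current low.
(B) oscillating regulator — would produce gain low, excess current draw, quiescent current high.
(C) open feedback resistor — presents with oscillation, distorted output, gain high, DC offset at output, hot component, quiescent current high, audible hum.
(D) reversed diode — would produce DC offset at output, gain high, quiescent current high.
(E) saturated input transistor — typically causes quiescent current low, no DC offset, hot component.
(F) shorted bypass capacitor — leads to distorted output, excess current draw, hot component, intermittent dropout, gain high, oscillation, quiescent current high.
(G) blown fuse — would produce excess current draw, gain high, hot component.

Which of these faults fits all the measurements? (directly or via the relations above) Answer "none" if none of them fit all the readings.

Per-candidate check:
(A) open trace to ground — fails on hot component, audible hum, quiescent current high, gain high, intermittent dropout (predicts quiescent current low, not quiescent current high; predicts gain low, not gain high)
(B) oscillating regulator — fails on hot component, audible hum, gain high, distorted output, intermittent dropout (predicts gain low, not gain high)
(C) open feedback resistor — hot component yes; audible hum yes; quiescent current high yes; gain high yes; distorted output yes; excess current draw yes (via audible hum → excess current draw); intermittent dropout yes (via audible hum → intermittent dropout)
(D) reversed diode — hot component NO; audible hum NO; quiescent current high yes; gain high yes; distorted output NO; excess current draw NO; intermittent dropout NO
(E) saturated input transistor — hot component yes; audible hum NO; quiescent current high NO; gain high NO; distorted output NO; excess current draw NO; intermittent dropout NO
(F) shorted bypass capacitor — does not account for audible hum
(G) blown fuse — hot component yes; audible hum NO; quiescent current high NO; gain high yes; distorted output NO; excess current draw yes; intermittent dropout NO
(C) is the only candidate with no mismatches.

C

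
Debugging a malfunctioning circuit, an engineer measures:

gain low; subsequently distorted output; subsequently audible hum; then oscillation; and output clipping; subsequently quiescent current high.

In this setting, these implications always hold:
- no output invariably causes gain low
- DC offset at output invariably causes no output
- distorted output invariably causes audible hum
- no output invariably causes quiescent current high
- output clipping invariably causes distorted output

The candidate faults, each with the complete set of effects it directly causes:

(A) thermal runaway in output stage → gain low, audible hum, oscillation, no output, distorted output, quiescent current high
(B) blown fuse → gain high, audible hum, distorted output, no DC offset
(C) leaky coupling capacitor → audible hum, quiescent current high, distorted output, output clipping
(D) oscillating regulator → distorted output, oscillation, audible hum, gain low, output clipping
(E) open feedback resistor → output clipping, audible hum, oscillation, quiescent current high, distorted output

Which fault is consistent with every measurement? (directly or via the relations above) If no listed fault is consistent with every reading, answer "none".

Testing each hypothesis:
(A) thermal runaway in output stage — does not account for output clipping
(B) blown fuse — fails on gain low, oscillation, output clipping, quiescent current high (predicts gain high, not gain low)
(C) leaky coupling capacitor — gain low ✗; distorted output ✓; audible hum ✓; oscillation ✗; output clipping ✓; quiescent current high ✓
(D) oscillating regulator — does not account for quiescent current high
(E) open feedback resistor — gain low ✗; distorted output ✓; audible hum ✓; oscillation ✓; output clipping ✓; quiescent current high ✓
Every candidate fails on at least one observation.

none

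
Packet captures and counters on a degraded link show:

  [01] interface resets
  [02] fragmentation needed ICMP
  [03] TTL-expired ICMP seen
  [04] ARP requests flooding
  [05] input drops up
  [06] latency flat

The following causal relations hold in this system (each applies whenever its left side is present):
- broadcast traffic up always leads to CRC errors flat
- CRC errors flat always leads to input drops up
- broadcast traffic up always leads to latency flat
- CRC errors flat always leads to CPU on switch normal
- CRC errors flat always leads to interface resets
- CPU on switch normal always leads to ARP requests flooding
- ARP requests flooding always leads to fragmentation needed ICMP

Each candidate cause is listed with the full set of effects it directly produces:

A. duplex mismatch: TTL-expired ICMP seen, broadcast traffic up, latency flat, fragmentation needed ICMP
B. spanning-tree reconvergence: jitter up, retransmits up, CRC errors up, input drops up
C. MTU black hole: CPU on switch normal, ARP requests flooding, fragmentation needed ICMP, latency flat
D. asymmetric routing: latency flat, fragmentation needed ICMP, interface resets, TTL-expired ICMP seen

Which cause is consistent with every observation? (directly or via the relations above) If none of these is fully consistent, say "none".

A

Checking each candidate against the observations:
(A) duplex mismatch — accounts for every observation (interface resets by broadcast traffic up → CRC errors flat → interface resets)
(B) spanning-tree reconvergence — interface resets -; fragmentation needed ICMP -; TTL-expired ICMP seen -; ARP requests flooding -; input drops up +; latency flat -
(C) MTU black hole — does not account for interface resets, TTL-expired ICMP seen, input drops up
(D) asymmetric routing — interface resets +; fragmentation needed ICMP +; TTL-expired ICMP seen +; ARP requests flooding -; input drops up -; latency flat +
Only (A) is consistent with every observation.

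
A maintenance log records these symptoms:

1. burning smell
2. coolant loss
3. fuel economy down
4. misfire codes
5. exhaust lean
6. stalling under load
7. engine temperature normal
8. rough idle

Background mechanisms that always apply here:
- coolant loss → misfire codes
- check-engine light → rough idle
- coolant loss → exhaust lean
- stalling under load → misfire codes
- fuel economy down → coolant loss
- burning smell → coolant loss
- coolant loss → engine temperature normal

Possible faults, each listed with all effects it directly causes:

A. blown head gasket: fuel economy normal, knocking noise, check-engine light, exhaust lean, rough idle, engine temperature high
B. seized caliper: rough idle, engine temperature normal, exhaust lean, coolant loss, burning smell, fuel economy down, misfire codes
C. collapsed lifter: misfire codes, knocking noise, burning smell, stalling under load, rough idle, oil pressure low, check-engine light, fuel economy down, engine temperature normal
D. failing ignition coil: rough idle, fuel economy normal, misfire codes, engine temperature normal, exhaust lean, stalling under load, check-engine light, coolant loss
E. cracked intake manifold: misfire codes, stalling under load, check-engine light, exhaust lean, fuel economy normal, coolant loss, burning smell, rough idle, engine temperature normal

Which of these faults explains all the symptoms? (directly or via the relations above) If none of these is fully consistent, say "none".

Testing each hypothesis:
(A) blown head gasket — burning smell miss; coolant loss miss; fuel economy down miss; misfire codes miss; exhaust lean match; stalling under load miss; engine temperature normal miss; rough idle match
(B) seized caliper — does not account for stalling under load
(C) collapsed lifter — accounts for every observation (coolant loss via fuel economy down → coolant loss)
(D) failing ignition coil — burning smell miss; coolant loss match; fuel economy down miss; misfire codes match; exhaust lean match; stalling under load match; engine temperature normal match; rough idle match
(E) cracked intake manifold — fails on fuel economy down (predicts fuel economy normal, not fuel economy down)
(C) alone accounts for all the evidence.

C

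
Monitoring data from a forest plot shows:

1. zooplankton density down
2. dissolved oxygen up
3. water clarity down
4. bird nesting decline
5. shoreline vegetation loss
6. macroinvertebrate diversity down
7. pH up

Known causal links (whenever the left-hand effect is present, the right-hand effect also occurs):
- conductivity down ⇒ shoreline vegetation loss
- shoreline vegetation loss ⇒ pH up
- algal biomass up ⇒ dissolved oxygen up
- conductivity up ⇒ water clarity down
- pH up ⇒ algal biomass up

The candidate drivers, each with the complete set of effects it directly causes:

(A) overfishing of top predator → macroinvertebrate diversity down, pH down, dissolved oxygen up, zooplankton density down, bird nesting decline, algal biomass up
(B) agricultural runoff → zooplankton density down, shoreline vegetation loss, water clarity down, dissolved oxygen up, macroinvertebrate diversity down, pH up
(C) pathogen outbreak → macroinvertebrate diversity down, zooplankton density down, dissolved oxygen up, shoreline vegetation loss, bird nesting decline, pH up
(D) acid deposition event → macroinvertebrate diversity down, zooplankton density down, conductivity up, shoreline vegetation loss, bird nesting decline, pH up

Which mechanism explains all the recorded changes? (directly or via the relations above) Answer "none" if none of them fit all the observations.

D

Testing each hypothesis:
(A) overfishing of top predator — zooplankton density down match; dissolved oxygen up match; water clarity down miss; bird nesting decline match; shoreline vegetation loss miss; macroinvertebrate diversity down match; pH up miss
(B) agricultural runoff — zooplankton density down match; dissolved oxygen up match; water clarity down match; bird nesting decline miss; shoreline vegetation loss match; macroinvertebrate diversity down match; pH up match
(C) pathogen outbreak — zooplankton density down match; dissolved oxygen up match; water clarity down miss; bird nesting decline match; shoreline vegetation loss match; macroinvertebrate diversity down match; pH up match
(D) acid deposition event — zooplankton density down match; dissolved oxygen up match (through pH up → algal biomass up → dissolved oxygen up); water clarity down match (through conductivity up → water clarity down); bird nesting decline match; shoreline vegetation loss match; macroinvertebrate diversity down match; pH up match
(D) alone accounts for all the evidence.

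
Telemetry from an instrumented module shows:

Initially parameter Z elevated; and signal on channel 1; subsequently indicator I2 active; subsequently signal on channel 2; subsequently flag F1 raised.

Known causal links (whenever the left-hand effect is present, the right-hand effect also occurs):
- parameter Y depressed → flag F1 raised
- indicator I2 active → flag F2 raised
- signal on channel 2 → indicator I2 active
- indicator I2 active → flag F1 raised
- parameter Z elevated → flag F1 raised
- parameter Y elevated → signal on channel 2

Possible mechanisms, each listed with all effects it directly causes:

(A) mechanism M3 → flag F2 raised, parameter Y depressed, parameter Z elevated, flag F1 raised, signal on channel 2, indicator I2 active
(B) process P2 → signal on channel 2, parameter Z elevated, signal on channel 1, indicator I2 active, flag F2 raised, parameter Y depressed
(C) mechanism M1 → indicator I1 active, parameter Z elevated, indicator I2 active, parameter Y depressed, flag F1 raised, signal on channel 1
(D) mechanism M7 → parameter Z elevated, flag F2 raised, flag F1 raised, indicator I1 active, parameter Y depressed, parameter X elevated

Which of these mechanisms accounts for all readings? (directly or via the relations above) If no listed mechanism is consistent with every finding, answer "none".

B

Testing each hypothesis:
(A) mechanism M3 — parameter Z elevated yes; signal on channel 1 NO; indicator I2 active yes; signal on channel 2 yes; flag F1 raised yes
(B) process P2 — parameter Z elevated yes; signal on channel 1 yes; indicator I2 active yes; signal on channel 2 yes; flag F1 raised yes (via parameter Y depressed → flag F1 raised)
(C) mechanism M1 — parameter Z elevated yes; signal on channel 1 yes; indicator I2 active yes; signal on channel 2 NO; flag F1 raised yes
(D) mechanism M7 — parameter Z elevated yes; signal on channel 1 NO; indicator I2 active NO; signal on channel 2 NO; flag F1 raised yes
(B) alone accounts for all the evidence.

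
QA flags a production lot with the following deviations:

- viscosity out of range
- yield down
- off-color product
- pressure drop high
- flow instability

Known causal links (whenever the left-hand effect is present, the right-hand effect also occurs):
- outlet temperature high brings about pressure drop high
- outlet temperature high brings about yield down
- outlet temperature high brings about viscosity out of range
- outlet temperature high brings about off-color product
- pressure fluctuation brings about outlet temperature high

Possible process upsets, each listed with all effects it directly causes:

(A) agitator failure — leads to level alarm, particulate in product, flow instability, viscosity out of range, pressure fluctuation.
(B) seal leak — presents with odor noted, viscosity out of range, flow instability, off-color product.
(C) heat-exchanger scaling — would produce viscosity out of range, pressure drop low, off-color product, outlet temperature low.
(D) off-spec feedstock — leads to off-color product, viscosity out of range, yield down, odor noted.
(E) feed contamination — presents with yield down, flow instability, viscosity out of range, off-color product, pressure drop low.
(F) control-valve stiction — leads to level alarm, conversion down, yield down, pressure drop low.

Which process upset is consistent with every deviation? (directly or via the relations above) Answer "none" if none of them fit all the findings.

A

Per-candidate check:
(A) agitator failure — viscosity out of range yes; yield down yes (via pressure fluctuation → outlet temperature high → yield down); off-color product yes (via pressure fluctuation → outlet temperature high → off-color product); pressure drop high yes (via pressure fluctuation → outlet temperature high → pressure drop high); flow instability yes
(B) seal leak — viscosity out of range yes; yield down NO; off-color product yes; pressure drop high NO; flow instability yes
(C) heat-exchanger scaling — viscosity out of range yes; yield down NO; off-color product yes; pressure drop high NO; flow instability NO
(D) off-spec feedstock — viscosity out of range yes; yield down yes; off-color product yes; pressure drop high NO; flow instability NO
(E) feed contamination — viscosity out of range yes; yield down yes; off-color product yes; pressure drop high NO; flow instability yes
(F) control-valve stiction — viscosity out of range NO; yield down yes; off-color product NO; pressure drop high NO; flow instability NO
Only (A) is consistent with every observation.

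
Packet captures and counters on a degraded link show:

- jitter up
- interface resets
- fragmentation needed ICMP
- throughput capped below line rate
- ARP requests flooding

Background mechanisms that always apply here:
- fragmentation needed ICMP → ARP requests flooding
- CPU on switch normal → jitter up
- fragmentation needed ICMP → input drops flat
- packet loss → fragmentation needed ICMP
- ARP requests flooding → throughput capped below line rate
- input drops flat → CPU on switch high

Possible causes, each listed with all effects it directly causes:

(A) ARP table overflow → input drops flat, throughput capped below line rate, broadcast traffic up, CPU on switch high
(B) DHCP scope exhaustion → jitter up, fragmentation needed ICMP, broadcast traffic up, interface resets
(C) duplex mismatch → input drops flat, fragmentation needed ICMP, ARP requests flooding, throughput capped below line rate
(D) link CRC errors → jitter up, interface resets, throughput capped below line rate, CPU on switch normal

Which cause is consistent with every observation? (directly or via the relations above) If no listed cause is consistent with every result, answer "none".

For each candidate, compare predicted effects to what was observed:
(A) ARP table overflow — does not account for jitter up, interface resets, fragmentation needed ICMP, ARP requests flooding
(B) DHCP scope exhaustion — accounts for every observation (throughput capped below line rate via fragmentation needed ICMP → ARP requests flooding → throughput capped below line rate)
(C) duplex mismatch — does not account for jitter up, interface resets
(D) link CRC errors — jitter up yes; interface resets yes; fragmentation needed ICMP NO; throughput capped below line rate yes; ARP requests flooding NO
(B) alone accounts for all the evidence.

B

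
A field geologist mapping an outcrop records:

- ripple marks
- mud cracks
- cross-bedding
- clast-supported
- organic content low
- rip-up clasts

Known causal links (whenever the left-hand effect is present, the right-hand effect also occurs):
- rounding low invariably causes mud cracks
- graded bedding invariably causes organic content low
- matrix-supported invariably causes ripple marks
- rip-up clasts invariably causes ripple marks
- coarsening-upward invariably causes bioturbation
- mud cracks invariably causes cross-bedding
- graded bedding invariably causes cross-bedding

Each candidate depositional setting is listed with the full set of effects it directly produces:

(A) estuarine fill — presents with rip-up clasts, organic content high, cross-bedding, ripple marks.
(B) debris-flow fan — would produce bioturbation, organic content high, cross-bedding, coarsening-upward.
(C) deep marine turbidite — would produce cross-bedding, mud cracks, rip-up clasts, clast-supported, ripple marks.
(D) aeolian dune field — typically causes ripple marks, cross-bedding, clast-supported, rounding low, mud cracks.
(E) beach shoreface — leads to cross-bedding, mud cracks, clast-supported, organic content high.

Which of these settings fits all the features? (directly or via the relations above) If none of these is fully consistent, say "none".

none

Testing each hypothesis:
(A) estuarine fill — fails on mud cracks, clast-supported, organic content low (predicts organic content high, not organic content low)
(B) debris-flow fan — ripple marks ✗; mud cracks ✗; cross-bedding ✓; clast-supported ✗; organic content low ✗; rip-up clasts ✗
(C) deep marine turbidite — does not account for organic content low
(D) aeolian dune field — does not account for organic content low, rip-up clasts
(E) beach shoreface — fails on ripple marks, organic content low, rip-up clasts (predicts organic content high, not organic content low)
No candidate is consistent with all observations.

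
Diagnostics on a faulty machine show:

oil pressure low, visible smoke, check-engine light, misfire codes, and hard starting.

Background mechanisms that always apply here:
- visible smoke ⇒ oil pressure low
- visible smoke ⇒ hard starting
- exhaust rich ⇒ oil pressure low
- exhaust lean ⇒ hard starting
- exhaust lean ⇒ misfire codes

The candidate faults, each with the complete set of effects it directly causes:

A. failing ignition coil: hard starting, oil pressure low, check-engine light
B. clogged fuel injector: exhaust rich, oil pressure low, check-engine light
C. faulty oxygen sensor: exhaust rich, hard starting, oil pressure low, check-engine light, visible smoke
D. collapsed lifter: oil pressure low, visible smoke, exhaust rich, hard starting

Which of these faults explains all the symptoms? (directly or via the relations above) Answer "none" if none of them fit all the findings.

none

For each candidate, compare predicted effects to what was observed:
(A) failing ignition coil — oil pressure low +; visible smoke -; check-engine light +; misfire codes -; hard starting +
(B) clogged fuel injector — oil pressure low +; visible smoke -; check-engine light +; misfire codes -; hard starting -
(C) faulty oxygen sensor — does not account for misfire codes
(D) collapsed lifter — oil pressure low +; visible smoke +; check-engine light -; misfire codes -; hard starting +
Every candidate fails on at least one observation.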